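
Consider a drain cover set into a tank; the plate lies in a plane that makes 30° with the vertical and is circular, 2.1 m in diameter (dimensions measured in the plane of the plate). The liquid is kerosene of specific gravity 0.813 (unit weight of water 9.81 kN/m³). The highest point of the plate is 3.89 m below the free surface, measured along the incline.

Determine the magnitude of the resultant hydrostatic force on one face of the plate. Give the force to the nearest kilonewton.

F ≈ 118 kN

γ = 0.813 × 9.81 = 7.97553 kN/m³.
The plate makes 30° with the vertical, i.e. θ = 90° − 30° = 60° to the horizontal. Measuring y along the incline from the free-surface line, vertical depth h = y·sinθ with sinθ = 0.866025.
The centroid is at the centre, 1.05 m below the top of the plate, so y_c = 3.89 + 1.05 = 4.94 m and h_c = 4.94 × 0.866025 = 4.27816 m.
A = π(1.05)² = 3.46361 m².
Resultant F = γ·h_c·A = 7.97553 × 4.27816 × 3.46361 = 118.18 kN.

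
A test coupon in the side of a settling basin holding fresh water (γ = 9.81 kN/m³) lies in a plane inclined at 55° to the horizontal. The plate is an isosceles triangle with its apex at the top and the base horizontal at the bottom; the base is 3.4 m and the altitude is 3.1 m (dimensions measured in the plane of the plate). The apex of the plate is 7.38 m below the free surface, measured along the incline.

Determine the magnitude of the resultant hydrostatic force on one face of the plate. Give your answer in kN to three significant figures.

γ = 9.81 kN/m³.
Let θ = 55° be the plate's angle to the horizontal; measure y along the incline from where the plane meets the free surface. Vertical depth h = y·sinθ with sinθ = 0.819152.
With the apex up, the centroid sits 2h/3 = 2 × 3.1/3 = 2.06667 m below the apex, so y_c = 7.38 + 2.06667 = 9.44667 m and h_c = 9.44667 × 0.819152 = 7.73826 m.
A = ½ × 3.4 × 3.1 = 5.27 m².
Resultant F = γ·h_c·A = 9.81 × 7.73826 × 5.27 = 400.058 kN.

F ≈ 400 kN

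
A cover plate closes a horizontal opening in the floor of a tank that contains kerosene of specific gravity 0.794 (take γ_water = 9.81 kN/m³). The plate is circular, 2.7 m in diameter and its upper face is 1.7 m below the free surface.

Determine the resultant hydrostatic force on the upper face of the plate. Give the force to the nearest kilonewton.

F ≈ 76 kN

γ = 0.794 × 9.81 = 7.78914 kN/m³.
The plate is horizontal, so pressure is uniform at p = γ·h = 7.78914 × 1.7 = 13.2415 kN/m².
A = π(1.35)² = 5.72555 m².
F = p·A = 13.2415 × 5.72555 = 75.8149 kN.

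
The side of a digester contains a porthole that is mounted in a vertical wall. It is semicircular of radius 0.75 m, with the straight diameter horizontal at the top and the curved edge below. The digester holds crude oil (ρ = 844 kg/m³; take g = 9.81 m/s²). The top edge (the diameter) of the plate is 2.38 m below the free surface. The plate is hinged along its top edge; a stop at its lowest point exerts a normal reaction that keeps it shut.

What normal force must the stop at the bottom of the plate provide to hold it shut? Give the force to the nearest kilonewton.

P ≈ 9 kN

γ = ρg = 844 × 9.81 / 1000 = 8.27964 kN/m³.
The centroid of a semicircle lies 4r/(3π) = 0.31831 m from the diameter, here below the top edge, so the centroid depth is h_c = 2.38 + 0.31831 = 2.69831 m.
A = πr²/2 = π × 0.75²/2 = 0.883573 m².
Resultant F = γ·h_c·A = 8.27964 × 2.69831 × 0.883573 = 19.7399 kN.
I_c = (π/8 − 8/(9π))·r⁴ = 0.109757 × 0.75⁴ = 0.0347278 m⁴.
Centre of pressure: y_p = y_c + I_c/(y_c·A) = 2.69831 + 0.0347278/(2.69831 × 0.883573) = 2.69831 + 0.0145661 = 2.71288 m along the plane.
The resultant acts 0.31831 + 0.0145661 = 0.332876 m (along the plate) below the hinge at the top edge, so the moment about the hinge is M = F × 0.332876 = 19.7399 × 0.332876 = 6.57094 kN·m.
A normal force at the bottom, 0.75 m from the hinge, must supply this moment: P = 6.57094/0.75 = 8.76125 kN.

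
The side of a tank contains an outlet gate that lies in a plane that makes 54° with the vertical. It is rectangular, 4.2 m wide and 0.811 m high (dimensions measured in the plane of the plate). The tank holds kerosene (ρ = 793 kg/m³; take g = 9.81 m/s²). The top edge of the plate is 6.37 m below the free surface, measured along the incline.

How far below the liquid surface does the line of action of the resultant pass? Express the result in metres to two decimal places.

γ = ρg = 793 × 9.81 / 1000 = 7.77933 kN/m³.
The plate makes 54° with the vertical, i.e. θ = 90° − 54° = 36° to the horizontal. Measuring y along the incline from the free-surface line, vertical depth h = y·sinθ with sinθ = 0.587785.
The centroid lies 0.811/2 = 0.4055 m below the top edge, so y_c = 6.37 + 0.4055 = 6.7755 m and h_c = 6.7755 × 0.587785 = 3.98254 m.
A = 4.2 × 0.811 = 3.4062 m².
Resultant F = γ·h_c·A = 7.77933 × 3.98254 × 3.4062 = 105.529 kN.
I_c = b·h³/12 = 4.2 × 0.811³/12 = 0.186694 m⁴.
Centre of pressure: y_p = y_c + I_c/(y_c·A) = 6.7755 + 0.186694/(6.7755 × 3.4062) = 6.7755 + 0.00808945 = 6.78359 m along the plane.
Vertically, h_p = y_p·sinθ = 6.78359 × 0.587785 = 3.98729 m.

h_p = 3.99 m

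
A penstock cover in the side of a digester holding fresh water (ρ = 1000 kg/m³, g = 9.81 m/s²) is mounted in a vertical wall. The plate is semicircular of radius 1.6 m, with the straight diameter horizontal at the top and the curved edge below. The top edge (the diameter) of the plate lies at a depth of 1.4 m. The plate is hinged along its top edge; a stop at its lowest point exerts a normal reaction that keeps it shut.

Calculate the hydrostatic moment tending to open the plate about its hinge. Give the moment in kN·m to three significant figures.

γ = ρg = 1000 × 9.81 = 9810 N/m³ = 9.81 kN/m³.
The centroid of a semicircle lies 4r/(3π) = 0.679061 m from the diameter, here below the top edge, so the centroid depth is h_c = 1.4 + 0.679061 = 2.07906 m.
A = πr²/2 = π × 1.6²/2 = 4.02124 m².
Resultant F = γ·h_c·A = 9.81 × 2.07906 × 4.02124 = 82.0155 kN.
I_c = (π/8 − 8/(9π))·r⁴ = 0.109757 × 1.6⁴ = 0.719303 m⁴.
Centre of pressure: y_p = y_c + I_c/(y_c·A) = 2.07906 + 0.719303/(2.07906 × 4.02124) = 2.07906 + 0.0860369 = 2.1651 m along the plane.
The resultant acts 0.679061 + 0.0860369 = 0.765098 m (along the plate) below the hinge at the top edge, so the moment about the hinge is M = F × 0.765098 = 82.0155 × 0.765098 = 62.7499 kN·m.

M ≈ 62.7 kN·m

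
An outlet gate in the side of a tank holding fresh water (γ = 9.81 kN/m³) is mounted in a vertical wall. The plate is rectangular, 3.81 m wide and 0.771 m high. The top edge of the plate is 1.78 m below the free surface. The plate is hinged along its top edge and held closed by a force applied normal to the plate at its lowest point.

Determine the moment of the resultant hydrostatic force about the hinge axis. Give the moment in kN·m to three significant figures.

γ = 9.81 kN/m³.
The centroid lies 0.771/2 = 0.3855 m below the top edge, so the centroid depth is h_c = 1.78 + 0.3855 = 2.1655 m.
A = 3.81 × 0.771 = 2.93751 m².
Resultant F = γ·h_c·A = 9.81 × 2.1655 × 2.93751 = 62.4032 kN.
I_c = b·h³/12 = 3.81 × 0.771³/12 = 0.145515 m⁴.
Centre of pressure: y_p = y_c + I_c/(y_c·A) = 2.1655 + 0.145515/(2.1655 × 2.93751) = 2.1655 + 0.0228755 = 2.18838 m along the plane.
The resultant acts 0.3855 + 0.0228755 = 0.408376 m (along the plate) below the hinge at the top edge, so the moment about the hinge is M = F × 0.408376 = 62.4032 × 0.408376 = 25.484 kN·m.

M ≈ 25.5 kN·m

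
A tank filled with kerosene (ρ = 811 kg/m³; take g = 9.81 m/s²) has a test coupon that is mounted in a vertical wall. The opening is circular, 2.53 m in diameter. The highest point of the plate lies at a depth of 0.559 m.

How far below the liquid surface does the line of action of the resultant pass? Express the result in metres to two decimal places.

h_p = 2.04 m

γ = ρg = 811 × 9.81 / 1000 = 7.95591 kN/m³.
The centroid is at the centre, 1.265 m below the top of the plate, so the centroid depth is h_c = 0.559 + 1.265 = 1.824 m.
A = π(1.265)² = 5.02726 m².
Resultant F = γ·h_c·A = 7.95591 × 1.824 × 5.02726 = 72.9535 kN.
I_c = πr⁴/4 = π × 1.265⁴/4 = 2.01118 m⁴.
Centre of pressure: y_p = y_c + I_c/(y_c·A) = 1.824 + 2.01118/(1.824 × 5.02726) = 1.824 + 0.219328 = 2.04333 m along the plane.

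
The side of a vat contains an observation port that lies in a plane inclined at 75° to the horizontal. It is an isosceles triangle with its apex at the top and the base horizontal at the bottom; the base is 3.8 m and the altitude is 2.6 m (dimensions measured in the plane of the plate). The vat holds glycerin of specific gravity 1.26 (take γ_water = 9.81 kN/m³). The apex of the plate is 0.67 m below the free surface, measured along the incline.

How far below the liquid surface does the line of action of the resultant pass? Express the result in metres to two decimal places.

γ = 1.26 × 9.81 = 12.3606 kN/m³.
Let θ = 75° be the plate's angle to the horizontal; measure y along the incline from where the plane meets the free surface. Vertical depth h = y·sinθ with sinθ = 0.965926.
With the apex up, the centroid sits 2h/3 = 2 × 2.6/3 = 1.73333 m below the apex, so y_c = 0.67 + 1.73333 = 2.40333 m and h_c = 2.40333 × 0.965926 = 2.32144 m.
A = ½ × 3.8 × 2.6 = 4.94 m².
Resultant F = γ·h_c·A = 12.3606 × 2.32144 × 4.94 = 141.75 kN.
I_c = b·h³/36 = 3.8 × 2.6³/36 = 1.85524 m⁴.
Centre of pressure: y_p = y_c + I_c/(y_c·A) = 2.40333 + 1.85524/(2.40333 × 4.94) = 2.40333 + 0.156264 = 2.55959 m along the plane.
Vertically, h_p = y_p·sinθ = 2.55959 × 0.965926 = 2.47237 m.

h_p = 2.47 m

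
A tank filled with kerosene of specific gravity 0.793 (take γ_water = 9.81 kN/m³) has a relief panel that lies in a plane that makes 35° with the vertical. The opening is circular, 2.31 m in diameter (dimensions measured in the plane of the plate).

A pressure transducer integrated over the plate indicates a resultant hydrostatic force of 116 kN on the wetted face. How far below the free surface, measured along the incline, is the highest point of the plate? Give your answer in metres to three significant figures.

y_top ≈ 3.19 m

γ = 0.793 × 9.81 = 7.77933 kN/m³.
A = π(1.155)² = 4.19096 m².
From F = γ·h_c·A, the centroid depth is h_c = 116/(7.77933 × 4.19096) = 3.55797 m.
The plate makes 35° with the vertical, i.e. θ = 90° − 35° = 55° to the horizontal. Measuring y along the incline from the free-surface line, vertical depth h = y·sinθ with sinθ = 0.819152.
Along the incline, y_c = h_c/sinθ = 3.55797/0.819152 = 4.34348 m.
The centroid is at the centre, 1.155 m below the top of the plate, so the highest point sits at y_top = 4.34348 − 1.155 = 3.18848 m along the incline.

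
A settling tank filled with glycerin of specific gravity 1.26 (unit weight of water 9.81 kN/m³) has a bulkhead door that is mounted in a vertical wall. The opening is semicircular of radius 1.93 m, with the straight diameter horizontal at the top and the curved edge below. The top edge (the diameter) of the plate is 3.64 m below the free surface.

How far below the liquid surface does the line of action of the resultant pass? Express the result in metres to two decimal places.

h_p = 4.52 m

γ = 1.26 × 9.81 = 12.3606 kN/m³.
The centroid of a semicircle lies 4r/(3π) = 0.819117 m from the diameter, here below the top edge, so the centroid depth is h_c = 3.64 + 0.819117 = 4.45912 m.
A = πr²/2 = π × 1.93²/2 = 5.85106 m².
Resultant F = γ·h_c·A = 12.3606 × 4.45912 × 5.85106 = 322.495 kN.
I_c = (π/8 − 8/(9π))·r⁴ = 0.109757 × 1.93⁴ = 1.52287 m⁴.
Centre of pressure: y_p = y_c + I_c/(y_c·A) = 4.45912 + 1.52287/(4.45912 × 5.85106) = 4.45912 + 0.0583686 = 4.51749 m along the plane.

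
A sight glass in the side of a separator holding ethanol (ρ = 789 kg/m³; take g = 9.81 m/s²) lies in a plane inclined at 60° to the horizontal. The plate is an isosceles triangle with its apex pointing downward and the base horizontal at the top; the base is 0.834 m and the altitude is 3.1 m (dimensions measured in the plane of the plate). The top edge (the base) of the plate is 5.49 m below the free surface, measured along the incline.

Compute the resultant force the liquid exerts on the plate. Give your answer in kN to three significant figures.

γ = ρg = 789 × 9.81 / 1000 = 7.74009 kN/m³.
Let θ = 60° be the plate's angle to the horizontal; measure y along the incline from where the plane meets the free surface. Vertical depth h = y·sinθ with sinθ = 0.866025.
With the apex down, the centroid sits h/3 = 3.1/3 = 1.03333 m below the base (the top edge), so y_c = 5.49 + 1.03333 = 6.52333 m and h_c = 6.52333 × 0.866025 = 5.64937 m.
A = ½ × 0.834 × 3.1 = 1.2927 m².
Resultant F = γ·h_c·A = 7.74009 × 5.64937 × 1.2927 = 56.5254 kN.

F ≈ 56.5 kN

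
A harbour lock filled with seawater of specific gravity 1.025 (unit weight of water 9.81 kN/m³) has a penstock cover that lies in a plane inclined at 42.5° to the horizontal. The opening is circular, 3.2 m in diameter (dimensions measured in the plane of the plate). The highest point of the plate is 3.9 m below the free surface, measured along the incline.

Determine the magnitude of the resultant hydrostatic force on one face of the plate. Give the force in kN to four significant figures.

F ≈ 300.5 kN

γ = 1.025 × 9.81 = 10.05525 kN/m³.
Let θ = 42.5° be the plate's angle to the horizontal; measure y along the incline from where the plane meets the free surface. Vertical depth h = y·sinθ with sinθ = 0.675590.
The centroid is at the centre, 1.6 m below the top of the plate, so y_c = 3.9 + 1.6 = 5.5 m and h_c = 5.5 × 0.675590 = 3.71575 m.
A = π(1.6)² = 8.04248 m².
Resultant F = γ·h_c·A = 10.05525 × 3.71575 × 8.04248 = 300.49 kN.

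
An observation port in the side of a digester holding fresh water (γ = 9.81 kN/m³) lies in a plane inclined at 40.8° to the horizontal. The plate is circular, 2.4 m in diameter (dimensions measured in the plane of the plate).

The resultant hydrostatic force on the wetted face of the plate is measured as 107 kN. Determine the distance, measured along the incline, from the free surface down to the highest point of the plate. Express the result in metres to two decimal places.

y_top ≈ 2.49 m

γ = 9.81 kN/m³.
A = π(1.2)² = 4.52389 m².
From F = γ·h_c·A, the centroid depth is h_c = 107/(9.81 × 4.52389) = 2.41103 m.
Let θ = 40.8° be the plate's angle to the horizontal; measure y along the incline from where the plane meets the free surface. Vertical depth h = y·sinθ with sinθ = 0.653421.
Along the incline, y_c = h_c/sinθ = 2.41103/0.653421 = 3.68986 m.
The centroid is at the centre, 1.2 m below the top of the plate, so the highest point sits at y_top = 3.68986 − 1.2 = 2.48986 m along the incline.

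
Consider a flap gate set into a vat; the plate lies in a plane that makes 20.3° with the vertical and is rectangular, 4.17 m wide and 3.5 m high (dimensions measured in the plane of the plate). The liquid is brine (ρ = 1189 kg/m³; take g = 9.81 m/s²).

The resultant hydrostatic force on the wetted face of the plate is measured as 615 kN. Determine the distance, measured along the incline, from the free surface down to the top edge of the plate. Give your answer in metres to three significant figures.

γ = ρg = 1189 × 9.81 / 1000 = 11.66409 kN/m³.
A = 4.17 × 3.5 = 14.595 m².
From F = γ·h_c·A, the centroid depth is h_c = 615/(11.66409 × 14.595) = 3.6126 m.
The plate makes 20.3° with the vertical, i.e. θ = 90° − 20.3° = 69.7° to the horizontal. Measuring y along the incline from the free-surface line, vertical depth h = y·sinθ with sinθ = 0.937889.
Along the incline, y_c = h_c/sinθ = 3.6126/0.937889 = 3.85184 m.
The centroid lies 3.5/2 = 1.75 m below the top edge, so the top edge sits at y_top = 3.85184 − 1.75 = 2.10184 m along the incline.

y_top ≈ 2.10 m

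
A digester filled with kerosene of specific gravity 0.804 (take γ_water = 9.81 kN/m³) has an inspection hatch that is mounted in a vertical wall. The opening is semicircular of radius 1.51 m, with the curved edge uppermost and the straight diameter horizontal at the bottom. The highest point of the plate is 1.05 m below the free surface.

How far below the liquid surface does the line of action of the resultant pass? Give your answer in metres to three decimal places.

h_p = 2.002 m

γ = 0.804 × 9.81 = 7.88724 kN/m³.
The centroid lies 4r/(3π) = 0.640864 m above the diameter, so r − 4r/(3π) = 1.51 − 0.640864 = 0.869136 m below the topmost point, so the centroid depth is h_c = 1.05 + 0.869136 = 1.91914 m.
A = πr²/2 = π × 1.51²/2 = 3.58157 m².
Resultant F = γ·h_c·A = 7.88724 × 1.91914 × 3.58157 = 54.2132 kN.
I_c = (π/8 − 8/(9π))·r⁴ = 0.109757 × 1.51⁴ = 0.570611 m⁴.
Centre of pressure: y_p = y_c + I_c/(y_c·A) = 1.91914 + 0.570611/(1.91914 × 3.58157) = 1.91914 + 0.0830157 = 2.00216 m along the plane.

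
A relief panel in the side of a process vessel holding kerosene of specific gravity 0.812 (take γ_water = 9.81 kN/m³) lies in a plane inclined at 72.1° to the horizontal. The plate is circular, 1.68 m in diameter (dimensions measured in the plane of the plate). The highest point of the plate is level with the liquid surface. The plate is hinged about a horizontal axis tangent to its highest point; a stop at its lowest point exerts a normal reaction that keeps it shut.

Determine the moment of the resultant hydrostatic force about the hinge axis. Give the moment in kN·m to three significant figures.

γ = 0.812 × 9.81 = 7.96572 kN/m³.
Let θ = 72.1° be the plate's angle to the horizontal; measure y along the incline from where the plane meets the free surface. Vertical depth h = y·sinθ with sinθ = 0.951594.
The centroid is at the centre, 0.84 m below the top of the plate, so y_c = 0.84 m and h_c = 0.84 × 0.951594 = 0.799339 m.
A = π(0.84)² = 2.21671 m².
Resultant F = γ·h_c·A = 7.96572 × 0.799339 × 2.21671 = 14.1145 kN.
I_c = πr⁴/4 = π × 0.84⁴/4 = 0.391027 m⁴.
Centre of pressure: y_p = y_c + I_c/(y_c·A) = 0.84 + 0.391027/(0.84 × 2.21671) = 0.84 + 0.21 = 1.05 m along the plane.
The resultant acts 0.84 + 0.21 = 1.05 m (along the plate) below the hinge at the top edge, so the moment about the hinge is M = F × 1.05 = 14.1145 × 1.05 = 14.8202 kN·m.

M ≈ 14.8 kN·m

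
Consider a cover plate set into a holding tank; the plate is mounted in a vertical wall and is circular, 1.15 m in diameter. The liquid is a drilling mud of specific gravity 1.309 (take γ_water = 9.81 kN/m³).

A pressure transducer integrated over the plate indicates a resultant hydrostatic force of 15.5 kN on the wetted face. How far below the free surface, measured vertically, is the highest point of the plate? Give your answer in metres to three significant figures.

d_top ≈ 0.587 m

γ = 1.309 × 9.81 = 12.84129 kN/m³.
A = π(0.575)² = 1.03869 m².
From F = γ·h_c·A, the centroid depth is h_c = 15.5/(12.84129 × 1.03869) = 1.16208 m.
The centroid is at the centre, 0.575 m below the top of the plate, so the highest point sits at h_top = 1.16208 − 0.575 = 0.58708 m below the surface.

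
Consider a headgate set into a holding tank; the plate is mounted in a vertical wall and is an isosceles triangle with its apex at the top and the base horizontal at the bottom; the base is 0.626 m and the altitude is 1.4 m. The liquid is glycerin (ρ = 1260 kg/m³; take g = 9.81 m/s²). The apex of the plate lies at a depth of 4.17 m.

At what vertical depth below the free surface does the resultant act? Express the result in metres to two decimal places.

h_p = 5.12 m

γ = ρg = 1260 × 9.81 / 1000 = 12.3606 kN/m³.
With the apex up, the centroid sits 2h/3 = 2 × 1.4/3 = 0.933333 m below the apex, so the centroid depth is h_c = 4.17 + 0.933333 = 5.10333 m.
A = ½ × 0.626 × 1.4 = 0.4382 m².
Resultant F = γ·h_c·A = 12.3606 × 5.10333 × 0.4382 = 27.6418 kN.
I_c = b·h³/36 = 0.626 × 1.4³/36 = 0.0477151 m⁴.
Centre of pressure: y_p = y_c + I_c/(y_c·A) = 5.10333 + 0.0477151/(5.10333 × 0.4382) = 5.10333 + 0.0213368 = 5.12467 m along the plane.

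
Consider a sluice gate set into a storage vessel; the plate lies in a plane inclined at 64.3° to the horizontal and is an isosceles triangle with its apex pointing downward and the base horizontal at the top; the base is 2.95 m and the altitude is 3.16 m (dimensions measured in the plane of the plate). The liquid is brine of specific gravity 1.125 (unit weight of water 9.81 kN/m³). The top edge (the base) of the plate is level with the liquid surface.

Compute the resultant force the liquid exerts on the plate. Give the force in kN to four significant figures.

F ≈ 48.82 kN

γ = 1.125 × 9.81 = 11.03625 kN/m³.
Let θ = 64.3° be the plate's angle to the horizontal; measure y along the incline from where the plane meets the free surface. Vertical depth h = y·sinθ with sinθ = 0.901077.
With the apex down, the centroid sits h/3 = 3.16/3 = 1.05333 m below the base (the top edge), so y_c = 1.05333 m and h_c = 1.05333 × 0.901077 = 0.949131 m.
A = ½ × 2.95 × 3.16 = 4.661 m².
Resultant F = γ·h_c·A = 11.03625 × 0.949131 × 4.661 = 48.8233 kN.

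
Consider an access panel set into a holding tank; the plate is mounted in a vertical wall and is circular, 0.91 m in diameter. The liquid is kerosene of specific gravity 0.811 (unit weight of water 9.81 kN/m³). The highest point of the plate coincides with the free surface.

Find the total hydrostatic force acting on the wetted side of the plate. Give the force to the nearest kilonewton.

γ = 0.811 × 9.81 = 7.95591 kN/m³.
The centroid is at the centre, 0.455 m below the top of the plate, so the centroid depth is h_c = 0.455 m.
A = π(0.455)² = 0.650388 m².
Resultant F = γ·h_c·A = 7.95591 × 0.455 × 0.650388 = 2.35436 kN.

F ≈ 2 kN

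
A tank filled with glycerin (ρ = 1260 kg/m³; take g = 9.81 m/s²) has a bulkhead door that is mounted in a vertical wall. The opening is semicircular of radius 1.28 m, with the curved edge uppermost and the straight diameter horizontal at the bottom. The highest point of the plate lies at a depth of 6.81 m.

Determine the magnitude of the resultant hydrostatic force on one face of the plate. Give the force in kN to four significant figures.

F ≈ 240.1 kN

γ = ρg = 1260 × 9.81 / 1000 = 12.3606 kN/m³.
The centroid lies 4r/(3π) = 0.543249 m above the diameter, so r − 4r/(3π) = 1.28 − 0.543249 = 0.736751 m below the topmost point, so the centroid depth is h_c = 6.81 + 0.736751 = 7.54675 m.
A = πr²/2 = π × 1.28²/2 = 2.57359 m².
Resultant F = γ·h_c·A = 12.3606 × 7.54675 × 2.57359 = 240.071 kN.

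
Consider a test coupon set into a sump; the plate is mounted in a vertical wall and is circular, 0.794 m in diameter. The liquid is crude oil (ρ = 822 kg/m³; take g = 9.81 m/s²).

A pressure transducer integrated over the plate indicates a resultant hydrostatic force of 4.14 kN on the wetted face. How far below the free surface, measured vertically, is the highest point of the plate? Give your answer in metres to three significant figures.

γ = ρg = 822 × 9.81 / 1000 = 8.06382 kN/m³.
A = π(0.397)² = 0.495143 m².
From F = γ·h_c·A, the centroid depth is h_c = 4.14/(8.06382 × 0.495143) = 1.03688 m.
The centroid is at the centre, 0.397 m below the top of the plate, so the highest point sits at h_top = 1.03688 − 0.397 = 0.63988 m below the surface.

d_top ≈ 0.640 m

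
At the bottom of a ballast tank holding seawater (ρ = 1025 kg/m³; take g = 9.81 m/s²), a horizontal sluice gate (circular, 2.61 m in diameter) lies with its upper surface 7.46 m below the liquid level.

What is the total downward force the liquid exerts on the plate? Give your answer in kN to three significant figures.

γ = ρg = 1025 × 9.81 / 1000 = 10.05525 kN/m³.
The plate is horizontal, so pressure is uniform at p = γ·h = 10.05525 × 7.46 = 75.0122 kN/m².
A = π(1.305)² = 5.35021 m².
F = p·A = 75.0122 × 5.35021 = 401.331 kN.

F ≈ 401 kN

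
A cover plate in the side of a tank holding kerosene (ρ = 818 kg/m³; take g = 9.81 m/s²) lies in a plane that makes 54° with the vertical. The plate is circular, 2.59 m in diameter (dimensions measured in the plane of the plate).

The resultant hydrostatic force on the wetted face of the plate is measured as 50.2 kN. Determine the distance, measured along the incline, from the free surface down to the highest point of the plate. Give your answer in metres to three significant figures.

y_top ≈ 0.725 m

γ = ρg = 818 × 9.81 / 1000 = 8.02458 kN/m³.
A = π(1.295)² = 5.26853 m².
From F = γ·h_c·A, the centroid depth is h_c = 50.2/(8.02458 × 5.26853) = 1.18739 m.
The plate makes 54° with the vertical, i.e. θ = 90° − 54° = 36° to the horizontal. Measuring y along the incline from the free-surface line, vertical depth h = y·sinθ with sinθ = 0.587785.
Along the incline, y_c = h_c/sinθ = 1.18739/0.587785 = 2.02011 m.
The centroid is at the centre, 1.295 m below the top of the plate, so the highest point sits at y_top = 2.02011 − 1.295 = 0.72511 m along the incline.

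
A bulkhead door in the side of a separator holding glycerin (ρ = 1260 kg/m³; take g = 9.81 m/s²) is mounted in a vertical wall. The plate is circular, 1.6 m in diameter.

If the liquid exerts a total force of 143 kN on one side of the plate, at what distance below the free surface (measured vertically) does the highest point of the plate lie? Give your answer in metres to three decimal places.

γ = ρg = 1260 × 9.81 / 1000 = 12.3606 kN/m³.
A = π(0.8)² = 2.01062 m².
From F = γ·h_c·A, the centroid depth is h_c = 143/(12.3606 × 2.01062) = 5.75396 m.
The centroid is at the centre, 0.8 m below the top of the plate, so the highest point sits at h_top = 5.75396 − 0.8 = 4.95396 m below the surface.

d_top ≈ 4.954 m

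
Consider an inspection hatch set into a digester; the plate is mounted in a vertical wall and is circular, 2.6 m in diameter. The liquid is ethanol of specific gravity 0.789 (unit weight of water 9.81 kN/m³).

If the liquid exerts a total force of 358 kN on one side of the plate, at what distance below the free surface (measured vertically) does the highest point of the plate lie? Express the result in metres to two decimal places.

d_top ≈ 7.41 m

γ = 0.789 × 9.81 = 7.74009 kN/m³.
A = π(1.3)² = 5.30929 m².
From F = γ·h_c·A, the centroid depth is h_c = 358/(7.74009 × 5.30929) = 8.71165 m.
The centroid is at the centre, 1.3 m below the top of the plate, so the highest point sits at h_top = 8.71165 − 1.3 = 7.41165 m below the surface.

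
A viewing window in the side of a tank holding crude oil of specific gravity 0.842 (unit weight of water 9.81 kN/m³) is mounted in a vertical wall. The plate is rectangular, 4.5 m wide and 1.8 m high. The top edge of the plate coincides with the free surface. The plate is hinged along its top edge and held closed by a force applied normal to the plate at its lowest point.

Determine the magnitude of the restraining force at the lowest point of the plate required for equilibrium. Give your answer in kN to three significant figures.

γ = 0.842 × 9.81 = 8.26002 kN/m³.
The centroid lies 1.8/2 = 0.9 m below the top edge, so the centroid depth is h_c = 0.9 m.
A = 4.5 × 1.8 = 8.1 m².
Resultant F = γ·h_c·A = 8.26002 × 0.9 × 8.1 = 60.2155 kN.
I_c = b·h³/12 = 4.5 × 1.8³/12 = 2.187 m⁴.
Centre of pressure: y_p = y_c + I_c/(y_c·A) = 0.9 + 2.187/(0.9 × 8.1) = 0.9 + 0.3 = 1.2 m along the plane.
The resultant acts 0.9 + 0.3 = 1.2 m (along the plate) below the hinge at the top edge, so the moment about the hinge is M = F × 1.2 = 60.2155 × 1.2 = 72.2586 kN·m.
A normal force at the bottom, 1.8 m from the hinge, must supply this moment: P = 72.2586/1.8 = 40.1437 kN.

P ≈ 40.1 kN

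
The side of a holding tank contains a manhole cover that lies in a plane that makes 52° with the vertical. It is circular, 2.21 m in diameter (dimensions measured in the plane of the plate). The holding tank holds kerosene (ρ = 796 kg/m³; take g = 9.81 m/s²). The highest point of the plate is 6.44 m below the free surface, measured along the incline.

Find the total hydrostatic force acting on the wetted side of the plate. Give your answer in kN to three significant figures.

γ = ρg = 796 × 9.81 / 1000 = 7.80876 kN/m³.
The plate makes 52° with the vertical, i.e. θ = 90° − 52° = 38° to the horizontal. Measuring y along the incline from the free-surface line, vertical depth h = y·sinθ with sinθ = 0.615661.
The centroid is at the centre, 1.105 m below the top of the plate, so y_c = 6.44 + 1.105 = 7.545 m and h_c = 7.545 × 0.615661 = 4.64516 m.
A = π(1.105)² = 3.83596 m².
Resultant F = γ·h_c·A = 7.80876 × 4.64516 × 3.83596 = 139.142 kN.

F ≈ 139 kN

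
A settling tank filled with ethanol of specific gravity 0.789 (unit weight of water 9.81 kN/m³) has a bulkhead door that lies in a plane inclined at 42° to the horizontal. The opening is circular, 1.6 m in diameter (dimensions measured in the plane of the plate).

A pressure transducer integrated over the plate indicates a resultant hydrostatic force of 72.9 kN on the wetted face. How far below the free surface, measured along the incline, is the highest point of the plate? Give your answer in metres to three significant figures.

y_top ≈ 6.20 m

γ = 0.789 × 9.81 = 7.74009 kN/m³.
A = π(0.8)² = 2.01062 m².
From F = γ·h_c·A, the centroid depth is h_c = 72.9/(7.74009 × 2.01062) = 4.68437 m.
Let θ = 42° be the plate's angle to the horizontal; measure y along the incline from where the plane meets the free surface. Vertical depth h = y·sinθ with sinθ = 0.669131.
Along the incline, y_c = h_c/sinθ = 4.68437/0.669131 = 7.00068 m.
The centroid is at the centre, 0.8 m below the top of the plate, so the highest point sits at y_top = 7.00068 − 0.8 = 6.20068 m along the incline.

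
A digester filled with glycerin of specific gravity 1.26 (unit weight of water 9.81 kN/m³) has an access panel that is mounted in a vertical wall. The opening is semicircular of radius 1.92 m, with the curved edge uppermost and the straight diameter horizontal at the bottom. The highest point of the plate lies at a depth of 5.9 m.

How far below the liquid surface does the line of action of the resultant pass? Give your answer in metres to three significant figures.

γ = 1.26 × 9.81 = 12.3606 kN/m³.
The centroid lies 4r/(3π) = 0.814873 m above the diameter, so r − 4r/(3π) = 1.92 − 0.814873 = 1.10513 m below the topmost point, so the centroid depth is h_c = 5.9 + 1.10513 = 7.00513 m.
A = πr²/2 = π × 1.92²/2 = 5.79058 m².
Resultant F = γ·h_c·A = 12.3606 × 7.00513 × 5.79058 = 501.392 kN.
I_c = (π/8 − 8/(9π))·r⁴ = 0.109757 × 1.92⁴ = 1.49155 m⁴.
Centre of pressure: y_p = y_c + I_c/(y_c·A) = 7.00513 + 1.49155/(7.00513 × 5.79058) = 7.00513 + 0.0367705 = 7.0419 m along the plane.

h_p = 7.04 m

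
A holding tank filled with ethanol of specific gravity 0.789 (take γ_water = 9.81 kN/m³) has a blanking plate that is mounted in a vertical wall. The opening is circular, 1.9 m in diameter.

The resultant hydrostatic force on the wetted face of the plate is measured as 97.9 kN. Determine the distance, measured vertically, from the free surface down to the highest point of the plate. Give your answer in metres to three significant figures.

d_top ≈ 3.51 m

γ = 0.789 × 9.81 = 7.74009 kN/m³.
A = π(0.95)² = 2.83529 m².
From F = γ·h_c·A, the centroid depth is h_c = 97.9/(7.74009 × 2.83529) = 4.46107 m.
The centroid is at the centre, 0.95 m below the top of the plate, so the highest point sits at h_top = 4.46107 − 0.95 = 3.51107 m below the surface.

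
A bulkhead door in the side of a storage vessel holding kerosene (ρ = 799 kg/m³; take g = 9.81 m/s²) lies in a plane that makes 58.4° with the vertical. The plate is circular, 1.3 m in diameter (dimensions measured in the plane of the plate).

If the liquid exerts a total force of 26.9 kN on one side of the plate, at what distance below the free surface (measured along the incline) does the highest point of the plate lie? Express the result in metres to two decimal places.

y_top ≈ 4.28 m

γ = ρg = 799 × 9.81 / 1000 = 7.83819 kN/m³.
A = π(0.65)² = 1.32732 m².
From F = γ·h_c·A, the centroid depth is h_c = 26.9/(7.83819 × 1.32732) = 2.5856 m.
The plate makes 58.4° with the vertical, i.e. θ = 90° − 58.4° = 31.6° to the horizontal. Measuring y along the incline from the free-surface line, vertical depth h = y·sinθ with sinθ = 0.523986.
Along the incline, y_c = h_c/sinθ = 2.5856/0.523986 = 4.93448 m.
The centroid is at the centre, 0.65 m below the top of the plate, so the highest point sits at y_top = 4.93448 − 0.65 = 4.28448 m along the incline.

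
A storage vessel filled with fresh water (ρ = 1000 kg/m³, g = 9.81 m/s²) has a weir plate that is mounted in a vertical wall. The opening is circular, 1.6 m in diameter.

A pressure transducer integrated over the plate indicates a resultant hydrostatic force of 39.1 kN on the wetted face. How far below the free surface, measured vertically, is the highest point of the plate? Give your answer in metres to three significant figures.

γ = ρg = 1000 × 9.81 = 9810 N/m³ = 9.81 kN/m³.
A = π(0.8)² = 2.01062 m².
From F = γ·h_c·A, the centroid depth is h_c = 39.1/(9.81 × 2.01062) = 1.98234 m.
The centroid is at the centre, 0.8 m below the top of the plate, so the highest point sits at h_top = 1.98234 − 0.8 = 1.18234 m below the surface.

d_top ≈ 1.18 m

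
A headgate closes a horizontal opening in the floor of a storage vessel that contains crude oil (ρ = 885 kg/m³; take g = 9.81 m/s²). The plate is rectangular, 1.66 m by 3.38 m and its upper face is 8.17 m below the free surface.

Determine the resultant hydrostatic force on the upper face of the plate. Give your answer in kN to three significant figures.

F ≈ 398 kN

γ = ρg = 885 × 9.81 / 1000 = 8.68185 kN/m³.
The plate is horizontal, so pressure is uniform at p = γ·h = 8.68185 × 8.17 = 70.9307 kN/m².
A = 1.66 × 3.38 = 5.6108 m².
F = p·A = 70.9307 × 5.6108 = 397.978 kN.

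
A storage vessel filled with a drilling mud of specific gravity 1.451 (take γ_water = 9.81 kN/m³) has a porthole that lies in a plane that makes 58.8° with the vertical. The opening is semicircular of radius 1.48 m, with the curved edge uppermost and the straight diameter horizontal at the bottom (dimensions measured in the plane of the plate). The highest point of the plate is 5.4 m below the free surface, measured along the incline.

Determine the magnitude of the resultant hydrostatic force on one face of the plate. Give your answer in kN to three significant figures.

F ≈ 159 kN

γ = 1.451 × 9.81 = 14.23431 kN/m³.
The plate makes 58.8° with the vertical, i.e. θ = 90° − 58.8° = 31.2° to the horizontal. Measuring y along the incline from the free-surface line, vertical depth h = y·sinθ with sinθ = 0.518027.
The centroid lies 4r/(3π) = 0.628132 m above the diameter, so r − 4r/(3π) = 1.48 − 0.628132 = 0.851868 m below the topmost point, so y_c = 5.4 + 0.851868 = 6.25187 m and h_c = 6.25187 × 0.518027 = 3.23864 m.
A = πr²/2 = π × 1.48²/2 = 3.44067 m².
Resultant F = γ·h_c·A = 14.23431 × 3.23864 × 3.44067 = 158.614 kN.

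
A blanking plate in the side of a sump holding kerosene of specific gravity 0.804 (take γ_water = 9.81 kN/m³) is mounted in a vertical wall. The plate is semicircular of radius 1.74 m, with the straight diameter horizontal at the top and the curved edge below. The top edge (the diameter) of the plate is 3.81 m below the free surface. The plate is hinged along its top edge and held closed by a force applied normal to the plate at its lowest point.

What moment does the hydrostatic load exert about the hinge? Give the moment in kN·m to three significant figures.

γ = 0.804 × 9.81 = 7.88724 kN/m³.
The centroid of a semicircle lies 4r/(3π) = 0.738479 m from the diameter, here below the top edge, so the centroid depth is h_c = 3.81 + 0.738479 = 4.54848 m.
A = πr²/2 = π × 1.74²/2 = 4.75574 m².
Resultant F = γ·h_c·A = 7.88724 × 4.54848 × 4.75574 = 170.612 kN.
I_c = (π/8 − 8/(9π))·r⁴ = 0.109757 × 1.74⁴ = 1.00607 m⁴.
Centre of pressure: y_p = y_c + I_c/(y_c·A) = 4.54848 + 1.00607/(4.54848 × 4.75574) = 4.54848 + 0.0465097 = 4.59499 m along the plane.
The resultant acts 0.738479 + 0.0465097 = 0.784989 m (along the plate) below the hinge at the top edge, so the moment about the hinge is M = F × 0.784989 = 170.612 × 0.784989 = 133.929 kN·m.

M ≈ 134 kN·m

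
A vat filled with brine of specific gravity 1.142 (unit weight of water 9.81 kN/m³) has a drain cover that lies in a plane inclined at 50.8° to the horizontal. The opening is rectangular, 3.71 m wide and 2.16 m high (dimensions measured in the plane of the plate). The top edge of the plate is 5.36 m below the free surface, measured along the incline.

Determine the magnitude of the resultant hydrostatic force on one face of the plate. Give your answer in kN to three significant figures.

γ = 1.142 × 9.81 = 11.20302 kN/m³.
Let θ = 50.8° be the plate's angle to the horizontal; measure y along the incline from where the plane meets the free surface. Vertical depth h = y·sinθ with sinθ = 0.774944.
The centroid lies 2.16/2 = 1.08 m below the top edge, so y_c = 5.36 + 1.08 = 6.44 m and h_c = 6.44 × 0.774944 = 4.99064 m.
A = 3.71 × 2.16 = 8.0136 m².
Resultant F = γ·h_c·A = 11.20302 × 4.99064 × 8.0136 = 448.042 kN.

F ≈ 448 kN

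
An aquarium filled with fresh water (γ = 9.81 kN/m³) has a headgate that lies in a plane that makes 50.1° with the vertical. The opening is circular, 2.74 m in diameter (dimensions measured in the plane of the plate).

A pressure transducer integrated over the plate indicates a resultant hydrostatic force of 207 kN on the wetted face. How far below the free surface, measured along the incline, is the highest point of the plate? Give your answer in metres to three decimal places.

γ = 9.81 kN/m³.
A = π(1.37)² = 5.89646 m².
From F = γ·h_c·A, the centroid depth is h_c = 207/(9.81 × 5.89646) = 3.57857 m.
The plate makes 50.1° with the vertical, i.e. θ = 90° − 50.1° = 39.9° to the horizontal. Measuring y along the incline from the free-surface line, vertical depth h = y·sinθ with sinθ = 0.641450.
Along the incline, y_c = h_c/sinθ = 3.57857/0.641450 = 5.57888 m.
The centroid is at the centre, 1.37 m below the top of the plate, so the highest point sits at y_top = 5.57888 − 1.37 = 4.20888 m along the incline.

y_top ≈ 4.209 m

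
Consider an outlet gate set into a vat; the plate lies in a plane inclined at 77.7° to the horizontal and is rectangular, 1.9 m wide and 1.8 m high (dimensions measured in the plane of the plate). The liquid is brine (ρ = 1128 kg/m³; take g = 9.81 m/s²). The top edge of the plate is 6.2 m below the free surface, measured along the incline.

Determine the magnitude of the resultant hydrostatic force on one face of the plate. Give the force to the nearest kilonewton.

F ≈ 263 kN

γ = ρg = 1128 × 9.81 / 1000 = 11.06568 kN/m³.
Let θ = 77.7° be the plate's angle to the horizontal; measure y along the incline from where the plane meets the free surface. Vertical depth h = y·sinθ with sinθ = 0.977046.
The centroid lies 1.8/2 = 0.9 m below the top edge, so y_c = 6.2 + 0.9 = 7.1 m and h_c = 7.1 × 0.977046 = 6.93703 m.
A = 1.9 × 1.8 = 3.42 m².
Resultant F = γ·h_c·A = 11.06568 × 6.93703 × 3.42 = 262.529 kN.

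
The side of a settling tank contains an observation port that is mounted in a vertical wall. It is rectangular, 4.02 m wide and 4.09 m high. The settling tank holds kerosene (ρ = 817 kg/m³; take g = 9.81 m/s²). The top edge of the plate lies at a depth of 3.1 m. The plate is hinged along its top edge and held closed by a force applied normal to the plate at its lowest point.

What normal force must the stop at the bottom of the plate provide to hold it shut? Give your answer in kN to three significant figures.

P ≈ 384 kN

γ = ρg = 817 × 9.81 / 1000 = 8.01477 kN/m³.
The centroid lies 4.09/2 = 2.045 m below the top edge, so the centroid depth is h_c = 3.1 + 2.045 = 5.145 m.
A = 4.02 × 4.09 = 16.4418 m².
Resultant F = γ·h_c·A = 8.01477 × 5.145 × 16.4418 = 677.994 kN.
I_c = b·h³/12 = 4.02 × 4.09³/12 = 22.92 m⁴.
Centre of pressure: y_p = y_c + I_c/(y_c·A) = 5.145 + 22.92/(5.145 × 16.4418) = 5.145 + 0.270944 = 5.41594 m along the plane.
The resultant acts 2.045 + 0.270944 = 2.31594 m (along the plate) below the hinge at the top edge, so the moment about the hinge is M = F × 2.31594 = 677.994 × 2.31594 = 1570.19 kN·m.
A normal force at the bottom, 4.09 m from the hinge, must supply this moment: P = 1570.19/4.09 = 383.91 kN.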